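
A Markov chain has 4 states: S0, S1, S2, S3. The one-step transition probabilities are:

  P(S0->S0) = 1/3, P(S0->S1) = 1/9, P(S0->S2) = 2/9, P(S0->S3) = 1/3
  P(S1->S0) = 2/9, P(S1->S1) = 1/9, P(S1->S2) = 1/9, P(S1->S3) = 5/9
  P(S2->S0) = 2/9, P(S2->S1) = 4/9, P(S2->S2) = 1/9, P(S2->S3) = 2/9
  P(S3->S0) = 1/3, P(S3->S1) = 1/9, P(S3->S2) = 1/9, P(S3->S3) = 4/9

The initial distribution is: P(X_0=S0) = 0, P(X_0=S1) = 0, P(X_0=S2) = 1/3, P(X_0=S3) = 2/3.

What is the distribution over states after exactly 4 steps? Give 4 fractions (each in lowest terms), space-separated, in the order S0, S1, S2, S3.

Answer: 1966/6561 116/729 2845/19683 7808/19683

Derivation:
Propagating the distribution step by step (d_{t+1} = d_t * P):
d_0 = (S0=0, S1=0, S2=1/3, S3=2/3)
  d_1[S0] = 0*1/3 + 0*2/9 + 1/3*2/9 + 2/3*1/3 = 8/27
  d_1[S1] = 0*1/9 + 0*1/9 + 1/3*4/9 + 2/3*1/9 = 2/9
  d_1[S2] = 0*2/9 + 0*1/9 + 1/3*1/9 + 2/3*1/9 = 1/9
  d_1[S3] = 0*1/3 + 0*5/9 + 1/3*2/9 + 2/3*4/9 = 10/27
d_1 = (S0=8/27, S1=2/9, S2=1/9, S3=10/27)
  d_2[S0] = 8/27*1/3 + 2/9*2/9 + 1/9*2/9 + 10/27*1/3 = 8/27
  d_2[S1] = 8/27*1/9 + 2/9*1/9 + 1/9*4/9 + 10/27*1/9 = 4/27
  d_2[S2] = 8/27*2/9 + 2/9*1/9 + 1/9*1/9 + 10/27*1/9 = 35/243
  d_2[S3] = 8/27*1/3 + 2/9*5/9 + 1/9*2/9 + 10/27*4/9 = 100/243
d_2 = (S0=8/27, S1=4/27, S2=35/243, S3=100/243)
  d_3[S0] = 8/27*1/3 + 4/27*2/9 + 35/243*2/9 + 100/243*1/3 = 658/2187
  d_3[S1] = 8/27*1/9 + 4/27*1/9 + 35/243*4/9 + 100/243*1/9 = 116/729
  d_3[S2] = 8/27*2/9 + 4/27*1/9 + 35/243*1/9 + 100/243*1/9 = 35/243
  d_3[S3] = 8/27*1/3 + 4/27*5/9 + 35/243*2/9 + 100/243*4/9 = 866/2187
d_3 = (S0=658/2187, S1=116/729, S2=35/243, S3=866/2187)
  d_4[S0] = 658/2187*1/3 + 116/729*2/9 + 35/243*2/9 + 866/2187*1/3 = 1966/6561
  d_4[S1] = 658/2187*1/9 + 116/729*1/9 + 35/243*4/9 + 866/2187*1/9 = 116/729
  d_4[S2] = 658/2187*2/9 + 116/729*1/9 + 35/243*1/9 + 866/2187*1/9 = 2845/19683
  d_4[S3] = 658/2187*1/3 + 116/729*5/9 + 35/243*2/9 + 866/2187*4/9 = 7808/19683
d_4 = (S0=1966/6561, S1=116/729, S2=2845/19683, S3=7808/19683)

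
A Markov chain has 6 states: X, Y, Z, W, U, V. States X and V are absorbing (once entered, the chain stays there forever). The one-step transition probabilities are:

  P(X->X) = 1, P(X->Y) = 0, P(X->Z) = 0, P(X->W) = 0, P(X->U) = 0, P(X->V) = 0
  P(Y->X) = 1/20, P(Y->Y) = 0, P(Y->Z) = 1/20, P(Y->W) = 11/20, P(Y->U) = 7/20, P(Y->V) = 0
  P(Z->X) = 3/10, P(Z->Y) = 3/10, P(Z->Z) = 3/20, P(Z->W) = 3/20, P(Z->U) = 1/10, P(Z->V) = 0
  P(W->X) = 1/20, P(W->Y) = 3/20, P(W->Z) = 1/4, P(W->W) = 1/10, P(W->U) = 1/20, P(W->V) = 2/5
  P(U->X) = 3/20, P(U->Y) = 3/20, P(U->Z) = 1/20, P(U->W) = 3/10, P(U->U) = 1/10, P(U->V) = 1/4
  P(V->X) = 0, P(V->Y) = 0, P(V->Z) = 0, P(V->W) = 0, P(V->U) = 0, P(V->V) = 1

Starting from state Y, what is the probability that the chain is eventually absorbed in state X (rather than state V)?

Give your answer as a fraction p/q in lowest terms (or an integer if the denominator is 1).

Let a_i = P(absorbed in X | start in state i).
Boundary conditions: a_X = 1, a_V = 0.
For each transient state i, a_i = sum_j P(i->j) * a_j:
  a_Y = 1/20*a_X + 0*a_Y + 1/20*a_Z + 11/20*a_W + 7/20*a_U + 0*a_V
  a_Z = 3/10*a_X + 3/10*a_Y + 3/20*a_Z + 3/20*a_W + 1/10*a_U + 0*a_V
  a_W = 1/20*a_X + 3/20*a_Y + 1/4*a_Z + 1/10*a_W + 1/20*a_U + 2/5*a_V
  a_U = 3/20*a_X + 3/20*a_Y + 1/20*a_Z + 3/10*a_W + 1/10*a_U + 1/4*a_V

Substituting a_X = 1 and a_V = 0, rearrange to (I - Q) a = r where r[i] = P(i -> X):
  [1, -1/20, -11/20, -7/20] . (a_Y, a_Z, a_W, a_U) = 1/20
  [-3/10, 17/20, -3/20, -1/10] . (a_Y, a_Z, a_W, a_U) = 3/10
  [-3/20, -1/4, 9/10, -1/20] . (a_Y, a_Z, a_W, a_U) = 1/20
  [-3/20, -1/20, -3/10, 9/10] . (a_Y, a_Z, a_W, a_U) = 3/20

Solving yields:
  a_Y = 26231/71256
  a_Z = 13719/23752
  a_W = 21185/71256
  a_U = 2133/5938

Starting state is Y, so the absorption probability is a_Y = 26231/71256.

Answer: 26231/71256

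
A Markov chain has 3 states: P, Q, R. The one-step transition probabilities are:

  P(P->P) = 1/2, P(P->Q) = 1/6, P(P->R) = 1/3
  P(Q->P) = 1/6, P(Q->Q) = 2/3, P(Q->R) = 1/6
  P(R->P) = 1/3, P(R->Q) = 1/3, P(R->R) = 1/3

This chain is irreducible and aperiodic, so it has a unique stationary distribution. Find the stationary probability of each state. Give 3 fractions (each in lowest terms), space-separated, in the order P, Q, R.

The stationary distribution satisfies pi = pi * P, i.e.:
  pi_P = 1/2*pi_P + 1/6*pi_Q + 1/3*pi_R
  pi_Q = 1/6*pi_P + 2/3*pi_Q + 1/3*pi_R
  pi_R = 1/3*pi_P + 1/6*pi_Q + 1/3*pi_R
with normalization: pi_P + pi_Q + pi_R = 1.

Using the first 2 balance equations plus normalization, the linear system A*pi = b is:
  [-1/2, 1/6, 1/3] . pi = 0
  [1/6, -1/3, 1/3] . pi = 0
  [1, 1, 1] . pi = 1

Solving yields:
  pi_P = 6/19
  pi_Q = 8/19
  pi_R = 5/19

Verification (pi * P):
  6/19*1/2 + 8/19*1/6 + 5/19*1/3 = 6/19 = pi_P  (ok)
  6/19*1/6 + 8/19*2/3 + 5/19*1/3 = 8/19 = pi_Q  (ok)
  6/19*1/3 + 8/19*1/6 + 5/19*1/3 = 5/19 = pi_R  (ok)

Answer: 6/19 8/19 5/19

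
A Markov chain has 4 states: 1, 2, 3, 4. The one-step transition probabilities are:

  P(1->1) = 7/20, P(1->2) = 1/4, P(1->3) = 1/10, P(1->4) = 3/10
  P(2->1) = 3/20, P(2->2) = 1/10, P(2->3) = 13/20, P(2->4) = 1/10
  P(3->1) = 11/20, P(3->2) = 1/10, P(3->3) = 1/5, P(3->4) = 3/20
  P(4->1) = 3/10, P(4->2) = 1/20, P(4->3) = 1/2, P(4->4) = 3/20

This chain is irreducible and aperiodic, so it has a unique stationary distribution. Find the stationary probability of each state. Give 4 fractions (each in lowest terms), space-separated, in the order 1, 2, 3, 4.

Answer: 3803/10317 500/3439 2971/10317 681/3439

Derivation:
The stationary distribution satisfies pi = pi * P, i.e.:
  pi_1 = 7/20*pi_1 + 3/20*pi_2 + 11/20*pi_3 + 3/10*pi_4
  pi_2 = 1/4*pi_1 + 1/10*pi_2 + 1/10*pi_3 + 1/20*pi_4
  pi_3 = 1/10*pi_1 + 13/20*pi_2 + 1/5*pi_3 + 1/2*pi_4
  pi_4 = 3/10*pi_1 + 1/10*pi_2 + 3/20*pi_3 + 3/20*pi_4
with normalization: pi_1 + pi_2 + pi_3 + pi_4 = 1.

Using the first 3 balance equations plus normalization, the linear system A*pi = b is:
  [-13/20, 3/20, 11/20, 3/10] . pi = 0
  [1/4, -9/10, 1/10, 1/20] . pi = 0
  [1/10, 13/20, -4/5, 1/2] . pi = 0
  [1, 1, 1, 1] . pi = 1

Solving yields:
  pi_1 = 3803/10317
  pi_2 = 500/3439
  pi_3 = 2971/10317
  pi_4 = 681/3439

Verification (pi * P):
  3803/10317*7/20 + 500/3439*3/20 + 2971/10317*11/20 + 681/3439*3/10 = 3803/10317 = pi_1  (ok)
  3803/10317*1/4 + 500/3439*1/10 + 2971/10317*1/10 + 681/3439*1/20 = 500/3439 = pi_2  (ok)
  3803/10317*1/10 + 500/3439*13/20 + 2971/10317*1/5 + 681/3439*1/2 = 2971/10317 = pi_3  (ok)
  3803/10317*3/10 + 500/3439*1/10 + 2971/10317*3/20 + 681/3439*3/20 = 681/3439 = pi_4  (ok)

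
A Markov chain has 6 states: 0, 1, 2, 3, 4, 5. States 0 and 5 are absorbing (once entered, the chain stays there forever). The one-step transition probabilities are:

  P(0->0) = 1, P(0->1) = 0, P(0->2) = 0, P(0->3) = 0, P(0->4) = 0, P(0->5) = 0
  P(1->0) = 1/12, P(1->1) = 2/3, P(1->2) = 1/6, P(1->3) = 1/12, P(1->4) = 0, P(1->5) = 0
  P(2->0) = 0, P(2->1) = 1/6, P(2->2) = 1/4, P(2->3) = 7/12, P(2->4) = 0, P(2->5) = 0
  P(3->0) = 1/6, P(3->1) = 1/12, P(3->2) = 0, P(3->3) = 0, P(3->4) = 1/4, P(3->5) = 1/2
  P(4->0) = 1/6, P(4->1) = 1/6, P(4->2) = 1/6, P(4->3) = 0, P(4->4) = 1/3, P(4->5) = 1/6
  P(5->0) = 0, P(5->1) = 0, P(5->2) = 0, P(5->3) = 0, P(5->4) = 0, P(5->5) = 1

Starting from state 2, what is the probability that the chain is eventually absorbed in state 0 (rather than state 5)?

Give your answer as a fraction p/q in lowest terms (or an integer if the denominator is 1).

Answer: 95/257

Derivation:
Let a_i = P(absorbed in 0 | start in state i).
Boundary conditions: a_0 = 1, a_5 = 0.
For each transient state i, a_i = sum_j P(i->j) * a_j:
  a_1 = 1/12*a_0 + 2/3*a_1 + 1/6*a_2 + 1/12*a_3 + 0*a_4 + 0*a_5
  a_2 = 0*a_0 + 1/6*a_1 + 1/4*a_2 + 7/12*a_3 + 0*a_4 + 0*a_5
  a_3 = 1/6*a_0 + 1/12*a_1 + 0*a_2 + 0*a_3 + 1/4*a_4 + 1/2*a_5
  a_4 = 1/6*a_0 + 1/6*a_1 + 1/6*a_2 + 0*a_3 + 1/3*a_4 + 1/6*a_5

Substituting a_0 = 1 and a_5 = 0, rearrange to (I - Q) a = r where r[i] = P(i -> 0):
  [1/3, -1/6, -1/12, 0] . (a_1, a_2, a_3, a_4) = 1/12
  [-1/6, 3/4, -7/12, 0] . (a_1, a_2, a_3, a_4) = 0
  [-1/12, 0, 1, -1/4] . (a_1, a_2, a_3, a_4) = 1/6
  [-1/6, -1/6, 0, 2/3] . (a_1, a_2, a_3, a_4) = 1/6

Solving yields:
  a_1 = 664/1285
  a_2 = 95/257
  a_3 = 421/1285
  a_4 = 606/1285

Starting state is 2, so the absorption probability is a_2 = 95/257.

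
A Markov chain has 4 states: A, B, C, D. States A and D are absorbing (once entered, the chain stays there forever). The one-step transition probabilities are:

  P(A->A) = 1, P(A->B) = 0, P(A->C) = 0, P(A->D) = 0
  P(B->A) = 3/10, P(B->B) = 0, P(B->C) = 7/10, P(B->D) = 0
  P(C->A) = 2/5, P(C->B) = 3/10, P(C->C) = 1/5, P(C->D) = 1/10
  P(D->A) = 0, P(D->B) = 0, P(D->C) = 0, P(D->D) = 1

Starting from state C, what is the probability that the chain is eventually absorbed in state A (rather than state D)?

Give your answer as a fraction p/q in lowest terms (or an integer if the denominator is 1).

Let a_i = P(absorbed in A | start in state i).
Boundary conditions: a_A = 1, a_D = 0.
For each transient state i, a_i = sum_j P(i->j) * a_j:
  a_B = 3/10*a_A + 0*a_B + 7/10*a_C + 0*a_D
  a_C = 2/5*a_A + 3/10*a_B + 1/5*a_C + 1/10*a_D

Substituting a_A = 1 and a_D = 0, rearrange to (I - Q) a = r where r[i] = P(i -> A):
  [1, -7/10] . (a_B, a_C) = 3/10
  [-3/10, 4/5] . (a_B, a_C) = 2/5

Solving yields:
  a_B = 52/59
  a_C = 49/59

Starting state is C, so the absorption probability is a_C = 49/59.

Answer: 49/59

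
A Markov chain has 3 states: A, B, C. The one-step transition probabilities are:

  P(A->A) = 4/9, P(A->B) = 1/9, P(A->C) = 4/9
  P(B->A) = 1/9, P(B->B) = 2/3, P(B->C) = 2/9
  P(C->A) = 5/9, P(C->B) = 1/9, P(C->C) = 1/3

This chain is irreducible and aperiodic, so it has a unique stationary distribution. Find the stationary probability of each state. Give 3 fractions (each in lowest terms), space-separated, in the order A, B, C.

Answer: 2/5 1/4 7/20

Derivation:
The stationary distribution satisfies pi = pi * P, i.e.:
  pi_A = 4/9*pi_A + 1/9*pi_B + 5/9*pi_C
  pi_B = 1/9*pi_A + 2/3*pi_B + 1/9*pi_C
  pi_C = 4/9*pi_A + 2/9*pi_B + 1/3*pi_C
with normalization: pi_A + pi_B + pi_C = 1.

Using the first 2 balance equations plus normalization, the linear system A*pi = b is:
  [-5/9, 1/9, 5/9] . pi = 0
  [1/9, -1/3, 1/9] . pi = 0
  [1, 1, 1] . pi = 1

Solving yields:
  pi_A = 2/5
  pi_B = 1/4
  pi_C = 7/20

Verification (pi * P):
  2/5*4/9 + 1/4*1/9 + 7/20*5/9 = 2/5 = pi_A  (ok)
  2/5*1/9 + 1/4*2/3 + 7/20*1/9 = 1/4 = pi_B  (ok)
  2/5*4/9 + 1/4*2/9 + 7/20*1/3 = 7/20 = pi_C  (ok)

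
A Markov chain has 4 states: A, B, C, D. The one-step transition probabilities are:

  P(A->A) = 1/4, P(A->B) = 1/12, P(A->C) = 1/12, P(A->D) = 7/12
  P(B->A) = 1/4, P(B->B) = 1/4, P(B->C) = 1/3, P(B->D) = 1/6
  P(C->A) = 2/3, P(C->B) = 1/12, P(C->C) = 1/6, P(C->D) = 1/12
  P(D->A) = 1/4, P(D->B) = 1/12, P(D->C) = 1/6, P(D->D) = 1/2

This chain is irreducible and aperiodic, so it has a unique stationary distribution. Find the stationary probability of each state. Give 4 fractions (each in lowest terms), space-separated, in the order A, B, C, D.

Answer: 47/149 1/10 117/745 637/1490

Derivation:
The stationary distribution satisfies pi = pi * P, i.e.:
  pi_A = 1/4*pi_A + 1/4*pi_B + 2/3*pi_C + 1/4*pi_D
  pi_B = 1/12*pi_A + 1/4*pi_B + 1/12*pi_C + 1/12*pi_D
  pi_C = 1/12*pi_A + 1/3*pi_B + 1/6*pi_C + 1/6*pi_D
  pi_D = 7/12*pi_A + 1/6*pi_B + 1/12*pi_C + 1/2*pi_D
with normalization: pi_A + pi_B + pi_C + pi_D = 1.

Using the first 3 balance equations plus normalization, the linear system A*pi = b is:
  [-3/4, 1/4, 2/3, 1/4] . pi = 0
  [1/12, -3/4, 1/12, 1/12] . pi = 0
  [1/12, 1/3, -5/6, 1/6] . pi = 0
  [1, 1, 1, 1] . pi = 1

Solving yields:
  pi_A = 47/149
  pi_B = 1/10
  pi_C = 117/745
  pi_D = 637/1490

Verification (pi * P):
  47/149*1/4 + 1/10*1/4 + 117/745*2/3 + 637/1490*1/4 = 47/149 = pi_A  (ok)
  47/149*1/12 + 1/10*1/4 + 117/745*1/12 + 637/1490*1/12 = 1/10 = pi_B  (ok)
  47/149*1/12 + 1/10*1/3 + 117/745*1/6 + 637/1490*1/6 = 117/745 = pi_C  (ok)
  47/149*7/12 + 1/10*1/6 + 117/745*1/12 + 637/1490*1/2 = 637/1490 = pi_D  (ok)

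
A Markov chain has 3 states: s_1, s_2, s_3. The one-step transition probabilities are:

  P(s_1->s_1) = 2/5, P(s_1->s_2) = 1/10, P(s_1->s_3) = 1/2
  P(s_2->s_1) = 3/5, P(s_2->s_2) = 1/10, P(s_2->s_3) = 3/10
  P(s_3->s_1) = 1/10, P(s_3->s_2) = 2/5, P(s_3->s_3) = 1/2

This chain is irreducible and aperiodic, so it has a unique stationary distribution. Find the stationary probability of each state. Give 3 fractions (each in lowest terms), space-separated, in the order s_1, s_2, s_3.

Answer: 33/106 25/106 24/53

Derivation:
The stationary distribution satisfies pi = pi * P, i.e.:
  pi_s_1 = 2/5*pi_s_1 + 3/5*pi_s_2 + 1/10*pi_s_3
  pi_s_2 = 1/10*pi_s_1 + 1/10*pi_s_2 + 2/5*pi_s_3
  pi_s_3 = 1/2*pi_s_1 + 3/10*pi_s_2 + 1/2*pi_s_3
with normalization: pi_s_1 + pi_s_2 + pi_s_3 = 1.

Using the first 2 balance equations plus normalization, the linear system A*pi = b is:
  [-3/5, 3/5, 1/10] . pi = 0
  [1/10, -9/10, 2/5] . pi = 0
  [1, 1, 1] . pi = 1

Solving yields:
  pi_s_1 = 33/106
  pi_s_2 = 25/106
  pi_s_3 = 24/53

Verification (pi * P):
  33/106*2/5 + 25/106*3/5 + 24/53*1/10 = 33/106 = pi_s_1  (ok)
  33/106*1/10 + 25/106*1/10 + 24/53*2/5 = 25/106 = pi_s_2  (ok)
  33/106*1/2 + 25/106*3/10 + 24/53*1/2 = 24/53 = pi_s_3  (ok)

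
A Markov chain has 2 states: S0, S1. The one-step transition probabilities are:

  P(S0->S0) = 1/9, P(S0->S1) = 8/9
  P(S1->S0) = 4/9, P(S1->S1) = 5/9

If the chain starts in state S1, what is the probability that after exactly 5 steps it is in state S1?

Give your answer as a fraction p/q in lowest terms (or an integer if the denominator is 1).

Answer: 485/729

Derivation:
Computing P^5 by repeated multiplication:
P^1 =
  S0: [1/9, 8/9]
  S1: [4/9, 5/9]
P^2 =
  S0: [11/27, 16/27]
  S1: [8/27, 19/27]
P^3 =
  S0: [25/81, 56/81]
  S1: [28/81, 53/81]
P^4 =
  S0: [83/243, 160/243]
  S1: [80/243, 163/243]
P^5 =
  S0: [241/729, 488/729]
  S1: [244/729, 485/729]

(P^5)[S1 -> S1] = 485/729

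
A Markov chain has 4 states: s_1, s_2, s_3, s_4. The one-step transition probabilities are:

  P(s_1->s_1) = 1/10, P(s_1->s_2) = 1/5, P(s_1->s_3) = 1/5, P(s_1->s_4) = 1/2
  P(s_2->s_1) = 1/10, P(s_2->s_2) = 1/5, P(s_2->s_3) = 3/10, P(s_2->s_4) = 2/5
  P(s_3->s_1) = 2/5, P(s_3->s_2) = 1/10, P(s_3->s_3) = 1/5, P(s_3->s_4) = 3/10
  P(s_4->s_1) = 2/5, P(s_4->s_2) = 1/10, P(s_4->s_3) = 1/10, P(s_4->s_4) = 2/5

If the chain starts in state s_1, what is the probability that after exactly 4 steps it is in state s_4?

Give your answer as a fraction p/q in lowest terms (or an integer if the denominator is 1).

Computing P^4 by repeated multiplication:
P^1 =
  s_1: [1/10, 1/5, 1/5, 1/2]
  s_2: [1/10, 1/5, 3/10, 2/5]
  s_3: [2/5, 1/10, 1/5, 3/10]
  s_4: [2/5, 1/10, 1/10, 2/5]
P^2 =
  s_1: [31/100, 13/100, 17/100, 39/100]
  s_2: [31/100, 13/100, 9/50, 19/50]
  s_3: [1/4, 3/20, 9/50, 21/50]
  s_4: [1/4, 3/20, 17/100, 43/100]
P^3 =
  s_1: [67/250, 18/125, 87/500, 207/500]
  s_2: [67/250, 18/125, 7/40, 413/1000]
  s_3: [7/25, 7/50, 173/1000, 407/1000]
  s_4: [7/25, 7/50, 43/250, 51/125]
P^4 =
  s_1: [691/2500, 353/2500, 173/1000, 2047/5000]
  s_2: [691/2500, 353/2500, 1731/10000, 4093/10000]
  s_3: [137/500, 71/500, 1733/10000, 4107/10000]
  s_4: [137/500, 71/500, 433/2500, 1027/2500]

(P^4)[s_1 -> s_4] = 2047/5000

Answer: 2047/5000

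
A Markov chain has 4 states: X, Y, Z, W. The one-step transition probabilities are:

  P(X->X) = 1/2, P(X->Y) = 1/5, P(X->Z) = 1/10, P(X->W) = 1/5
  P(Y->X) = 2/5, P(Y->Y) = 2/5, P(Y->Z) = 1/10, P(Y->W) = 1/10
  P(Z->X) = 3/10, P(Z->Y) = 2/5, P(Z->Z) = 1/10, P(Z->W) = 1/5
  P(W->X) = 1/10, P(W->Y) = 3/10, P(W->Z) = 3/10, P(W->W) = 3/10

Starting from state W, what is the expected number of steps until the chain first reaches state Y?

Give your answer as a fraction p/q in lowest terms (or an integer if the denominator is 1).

Let h_i = expected steps to first reach Y from state i.
Boundary: h_Y = 0.
First-step equations for the other states:
  h_X = 1 + 1/2*h_X + 1/5*h_Y + 1/10*h_Z + 1/5*h_W
  h_Z = 1 + 3/10*h_X + 2/5*h_Y + 1/10*h_Z + 1/5*h_W
  h_W = 1 + 1/10*h_X + 3/10*h_Y + 3/10*h_Z + 3/10*h_W

Substituting h_Y = 0 and rearranging gives the linear system (I - Q) h = 1:
  [1/2, -1/10, -1/5] . (h_X, h_Z, h_W) = 1
  [-3/10, 9/10, -1/5] . (h_X, h_Z, h_W) = 1
  [-1/10, -3/10, 7/10] . (h_X, h_Z, h_W) = 1

Solving yields:
  h_X = 450/113
  h_Z = 360/113
  h_W = 380/113

Starting state is W, so the expected hitting time is h_W = 380/113.

Answer: 380/113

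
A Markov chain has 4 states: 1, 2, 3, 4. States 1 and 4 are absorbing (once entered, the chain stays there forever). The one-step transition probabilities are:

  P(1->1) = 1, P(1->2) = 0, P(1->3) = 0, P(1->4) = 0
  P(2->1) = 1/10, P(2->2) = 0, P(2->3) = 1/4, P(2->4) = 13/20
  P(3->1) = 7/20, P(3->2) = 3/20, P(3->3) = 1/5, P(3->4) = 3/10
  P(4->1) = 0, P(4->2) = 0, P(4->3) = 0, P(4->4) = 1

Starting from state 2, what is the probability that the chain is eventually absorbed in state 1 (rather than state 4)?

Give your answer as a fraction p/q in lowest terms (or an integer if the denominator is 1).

Let a_i = P(absorbed in 1 | start in state i).
Boundary conditions: a_1 = 1, a_4 = 0.
For each transient state i, a_i = sum_j P(i->j) * a_j:
  a_2 = 1/10*a_1 + 0*a_2 + 1/4*a_3 + 13/20*a_4
  a_3 = 7/20*a_1 + 3/20*a_2 + 1/5*a_3 + 3/10*a_4

Substituting a_1 = 1 and a_4 = 0, rearrange to (I - Q) a = r where r[i] = P(i -> 1):
  [1, -1/4] . (a_2, a_3) = 1/10
  [-3/20, 4/5] . (a_2, a_3) = 7/20

Solving yields:
  a_2 = 67/305
  a_3 = 146/305

Starting state is 2, so the absorption probability is a_2 = 67/305.

Answer: 67/305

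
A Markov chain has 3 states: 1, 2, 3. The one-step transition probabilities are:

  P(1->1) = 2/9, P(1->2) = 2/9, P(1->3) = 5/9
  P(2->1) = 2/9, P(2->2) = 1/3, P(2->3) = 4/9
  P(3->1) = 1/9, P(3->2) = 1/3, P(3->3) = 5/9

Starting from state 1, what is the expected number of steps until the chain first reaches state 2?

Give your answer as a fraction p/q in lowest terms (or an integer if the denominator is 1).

Answer: 81/23

Derivation:
Let h_i = expected steps to first reach 2 from state i.
Boundary: h_2 = 0.
First-step equations for the other states:
  h_1 = 1 + 2/9*h_1 + 2/9*h_2 + 5/9*h_3
  h_3 = 1 + 1/9*h_1 + 1/3*h_2 + 5/9*h_3

Substituting h_2 = 0 and rearranging gives the linear system (I - Q) h = 1:
  [7/9, -5/9] . (h_1, h_3) = 1
  [-1/9, 4/9] . (h_1, h_3) = 1

Solving yields:
  h_1 = 81/23
  h_3 = 72/23

Starting state is 1, so the expected hitting time is h_1 = 81/23.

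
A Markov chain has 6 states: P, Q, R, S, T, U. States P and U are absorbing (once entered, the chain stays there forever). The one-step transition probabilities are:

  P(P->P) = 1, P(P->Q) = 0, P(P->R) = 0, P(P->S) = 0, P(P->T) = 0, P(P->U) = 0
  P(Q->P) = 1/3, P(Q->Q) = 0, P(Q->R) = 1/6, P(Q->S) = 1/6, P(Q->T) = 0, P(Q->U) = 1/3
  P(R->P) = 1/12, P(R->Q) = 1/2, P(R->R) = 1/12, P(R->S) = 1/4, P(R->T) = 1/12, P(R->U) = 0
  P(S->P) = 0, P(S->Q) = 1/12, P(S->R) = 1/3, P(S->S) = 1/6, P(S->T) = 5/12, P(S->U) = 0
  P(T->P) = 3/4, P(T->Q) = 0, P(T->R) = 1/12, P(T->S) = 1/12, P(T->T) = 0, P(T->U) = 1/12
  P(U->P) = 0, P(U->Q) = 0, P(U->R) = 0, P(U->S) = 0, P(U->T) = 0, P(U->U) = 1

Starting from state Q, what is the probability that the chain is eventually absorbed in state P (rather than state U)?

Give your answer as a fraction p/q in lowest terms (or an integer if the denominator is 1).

Answer: 37/64

Derivation:
Let a_i = P(absorbed in P | start in state i).
Boundary conditions: a_P = 1, a_U = 0.
For each transient state i, a_i = sum_j P(i->j) * a_j:
  a_Q = 1/3*a_P + 0*a_Q + 1/6*a_R + 1/6*a_S + 0*a_T + 1/3*a_U
  a_R = 1/12*a_P + 1/2*a_Q + 1/12*a_R + 1/4*a_S + 1/12*a_T + 0*a_U
  a_S = 0*a_P + 1/12*a_Q + 1/3*a_R + 1/6*a_S + 5/12*a_T + 0*a_U
  a_T = 3/4*a_P + 0*a_Q + 1/12*a_R + 1/12*a_S + 0*a_T + 1/12*a_U

Substituting a_P = 1 and a_U = 0, rearrange to (I - Q) a = r where r[i] = P(i -> P):
  [1, -1/6, -1/6, 0] . (a_Q, a_R, a_S, a_T) = 1/3
  [-1/2, 11/12, -1/4, -1/12] . (a_Q, a_R, a_S, a_T) = 1/12
  [-1/12, -1/3, 5/6, -5/12] . (a_Q, a_R, a_S, a_T) = 0
  [0, -1/12, -1/12, 1] . (a_Q, a_R, a_S, a_T) = 3/4

Solving yields:
  a_Q = 37/64
  a_R = 3743/5376
  a_S = 4153/5376
  a_T = 335/384

Starting state is Q, so the absorption probability is a_Q = 37/64.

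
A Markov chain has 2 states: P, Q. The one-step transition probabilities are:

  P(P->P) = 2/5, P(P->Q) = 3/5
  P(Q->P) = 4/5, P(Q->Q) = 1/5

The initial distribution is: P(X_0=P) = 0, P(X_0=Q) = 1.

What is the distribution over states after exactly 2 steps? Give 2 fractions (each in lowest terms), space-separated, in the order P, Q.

Propagating the distribution step by step (d_{t+1} = d_t * P):
d_0 = (P=0, Q=1)
  d_1[P] = 0*2/5 + 1*4/5 = 4/5
  d_1[Q] = 0*3/5 + 1*1/5 = 1/5
d_1 = (P=4/5, Q=1/5)
  d_2[P] = 4/5*2/5 + 1/5*4/5 = 12/25
  d_2[Q] = 4/5*3/5 + 1/5*1/5 = 13/25
d_2 = (P=12/25, Q=13/25)

Answer: 12/25 13/25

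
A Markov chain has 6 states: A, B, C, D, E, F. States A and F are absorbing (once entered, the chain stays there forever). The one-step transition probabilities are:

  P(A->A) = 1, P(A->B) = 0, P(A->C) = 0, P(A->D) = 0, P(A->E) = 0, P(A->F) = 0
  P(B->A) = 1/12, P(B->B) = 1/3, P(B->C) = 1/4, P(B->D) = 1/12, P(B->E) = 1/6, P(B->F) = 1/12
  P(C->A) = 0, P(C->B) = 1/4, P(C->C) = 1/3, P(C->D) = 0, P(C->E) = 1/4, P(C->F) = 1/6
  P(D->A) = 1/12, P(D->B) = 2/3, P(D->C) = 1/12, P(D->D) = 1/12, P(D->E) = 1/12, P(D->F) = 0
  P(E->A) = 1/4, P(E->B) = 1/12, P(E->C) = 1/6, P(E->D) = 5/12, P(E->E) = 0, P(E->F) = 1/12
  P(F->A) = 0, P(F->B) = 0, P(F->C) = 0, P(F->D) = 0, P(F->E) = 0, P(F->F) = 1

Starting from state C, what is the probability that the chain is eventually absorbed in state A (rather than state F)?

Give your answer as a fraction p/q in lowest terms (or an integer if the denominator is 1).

Answer: 1650/4127

Derivation:
Let a_i = P(absorbed in A | start in state i).
Boundary conditions: a_A = 1, a_F = 0.
For each transient state i, a_i = sum_j P(i->j) * a_j:
  a_B = 1/12*a_A + 1/3*a_B + 1/4*a_C + 1/12*a_D + 1/6*a_E + 1/12*a_F
  a_C = 0*a_A + 1/4*a_B + 1/3*a_C + 0*a_D + 1/4*a_E + 1/6*a_F
  a_D = 1/12*a_A + 2/3*a_B + 1/12*a_C + 1/12*a_D + 1/12*a_E + 0*a_F
  a_E = 1/4*a_A + 1/12*a_B + 1/6*a_C + 5/12*a_D + 0*a_E + 1/12*a_F

Substituting a_A = 1 and a_F = 0, rearrange to (I - Q) a = r where r[i] = P(i -> A):
  [2/3, -1/4, -1/12, -1/6] . (a_B, a_C, a_D, a_E) = 1/12
  [-1/4, 2/3, 0, -1/4] . (a_B, a_C, a_D, a_E) = 0
  [-2/3, -1/12, 11/12, -1/12] . (a_B, a_C, a_D, a_E) = 1/12
  [-1/12, -1/6, -5/12, 1] . (a_B, a_C, a_D, a_E) = 1/4

Solving yields:
  a_B = 2008/4127
  a_C = 1650/4127
  a_D = 2203/4127
  a_E = 2392/4127

Starting state is C, so the absorption probability is a_C = 1650/4127.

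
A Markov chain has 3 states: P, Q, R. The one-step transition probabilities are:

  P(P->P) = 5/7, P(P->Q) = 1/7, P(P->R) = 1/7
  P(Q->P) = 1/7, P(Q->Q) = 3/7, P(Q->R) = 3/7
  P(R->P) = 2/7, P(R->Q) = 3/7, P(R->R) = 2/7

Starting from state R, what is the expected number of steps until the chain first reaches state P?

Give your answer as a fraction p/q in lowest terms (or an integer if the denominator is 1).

Let h_i = expected steps to first reach P from state i.
Boundary: h_P = 0.
First-step equations for the other states:
  h_Q = 1 + 1/7*h_P + 3/7*h_Q + 3/7*h_R
  h_R = 1 + 2/7*h_P + 3/7*h_Q + 2/7*h_R

Substituting h_P = 0 and rearranging gives the linear system (I - Q) h = 1:
  [4/7, -3/7] . (h_Q, h_R) = 1
  [-3/7, 5/7] . (h_Q, h_R) = 1

Solving yields:
  h_Q = 56/11
  h_R = 49/11

Starting state is R, so the expected hitting time is h_R = 49/11.

Answer: 49/11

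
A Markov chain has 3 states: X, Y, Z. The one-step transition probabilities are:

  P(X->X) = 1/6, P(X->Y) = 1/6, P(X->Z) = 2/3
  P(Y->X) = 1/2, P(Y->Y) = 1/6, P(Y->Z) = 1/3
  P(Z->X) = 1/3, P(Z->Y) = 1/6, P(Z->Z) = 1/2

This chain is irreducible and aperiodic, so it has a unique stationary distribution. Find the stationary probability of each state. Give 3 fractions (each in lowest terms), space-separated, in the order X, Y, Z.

The stationary distribution satisfies pi = pi * P, i.e.:
  pi_X = 1/6*pi_X + 1/2*pi_Y + 1/3*pi_Z
  pi_Y = 1/6*pi_X + 1/6*pi_Y + 1/6*pi_Z
  pi_Z = 2/3*pi_X + 1/3*pi_Y + 1/2*pi_Z
with normalization: pi_X + pi_Y + pi_Z = 1.

Using the first 2 balance equations plus normalization, the linear system A*pi = b is:
  [-5/6, 1/2, 1/3] . pi = 0
  [1/6, -5/6, 1/6] . pi = 0
  [1, 1, 1] . pi = 1

Solving yields:
  pi_X = 13/42
  pi_Y = 1/6
  pi_Z = 11/21

Verification (pi * P):
  13/42*1/6 + 1/6*1/2 + 11/21*1/3 = 13/42 = pi_X  (ok)
  13/42*1/6 + 1/6*1/6 + 11/21*1/6 = 1/6 = pi_Y  (ok)
  13/42*2/3 + 1/6*1/3 + 11/21*1/2 = 11/21 = pi_Z  (ok)

Answer: 13/42 1/6 11/21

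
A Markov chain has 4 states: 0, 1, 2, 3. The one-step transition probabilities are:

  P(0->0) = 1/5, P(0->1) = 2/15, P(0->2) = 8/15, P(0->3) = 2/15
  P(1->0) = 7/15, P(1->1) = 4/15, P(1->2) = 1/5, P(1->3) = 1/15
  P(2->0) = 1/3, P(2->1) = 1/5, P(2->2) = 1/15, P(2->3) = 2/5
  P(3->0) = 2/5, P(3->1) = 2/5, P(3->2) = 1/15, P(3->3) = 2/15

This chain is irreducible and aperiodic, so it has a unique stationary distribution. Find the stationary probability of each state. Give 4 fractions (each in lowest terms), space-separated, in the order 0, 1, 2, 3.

The stationary distribution satisfies pi = pi * P, i.e.:
  pi_0 = 1/5*pi_0 + 7/15*pi_1 + 1/3*pi_2 + 2/5*pi_3
  pi_1 = 2/15*pi_0 + 4/15*pi_1 + 1/5*pi_2 + 2/5*pi_3
  pi_2 = 8/15*pi_0 + 1/5*pi_1 + 1/15*pi_2 + 1/15*pi_3
  pi_3 = 2/15*pi_0 + 1/15*pi_1 + 2/5*pi_2 + 2/15*pi_3
with normalization: pi_0 + pi_1 + pi_2 + pi_3 = 1.

Using the first 3 balance equations plus normalization, the linear system A*pi = b is:
  [-4/5, 7/15, 1/3, 2/5] . pi = 0
  [2/15, -11/15, 1/5, 2/5] . pi = 0
  [8/15, 1/5, -14/15, 1/15] . pi = 0
  [1, 1, 1, 1] . pi = 1

Solving yields:
  pi_0 = 812/2445
  pi_1 = 563/2445
  pi_2 = 617/2445
  pi_3 = 151/815

Verification (pi * P):
  812/2445*1/5 + 563/2445*7/15 + 617/2445*1/3 + 151/815*2/5 = 812/2445 = pi_0  (ok)
  812/2445*2/15 + 563/2445*4/15 + 617/2445*1/5 + 151/815*2/5 = 563/2445 = pi_1  (ok)
  812/2445*8/15 + 563/2445*1/5 + 617/2445*1/15 + 151/815*1/15 = 617/2445 = pi_2  (ok)
  812/2445*2/15 + 563/2445*1/15 + 617/2445*2/5 + 151/815*2/15 = 151/815 = pi_3  (ok)

Answer: 812/2445 563/2445 617/2445 151/815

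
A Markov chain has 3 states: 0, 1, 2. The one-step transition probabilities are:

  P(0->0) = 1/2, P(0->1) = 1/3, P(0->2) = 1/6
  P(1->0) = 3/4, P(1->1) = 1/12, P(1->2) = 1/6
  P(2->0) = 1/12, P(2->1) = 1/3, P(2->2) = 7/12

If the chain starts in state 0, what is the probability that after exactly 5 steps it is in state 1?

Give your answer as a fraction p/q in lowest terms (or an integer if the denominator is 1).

Answer: 205/768

Derivation:
Computing P^5 by repeated multiplication:
P^1 =
  0: [1/2, 1/3, 1/6]
  1: [3/4, 1/12, 1/6]
  2: [1/12, 1/3, 7/12]
P^2 =
  0: [37/72, 1/4, 17/72]
  1: [65/144, 5/16, 17/72]
  2: [49/144, 1/4, 59/144]
P^3 =
  0: [401/864, 13/48, 229/864]
  1: [829/1728, 49/192, 229/864]
  2: [677/1728, 13/48, 583/1728]
P^4 =
  0: [4741/10368, 17/64, 2873/10368]
  1: [9401/20736, 69/256, 2873/10368]
  2: [8857/20736, 17/64, 6371/20736]
P^5 =
  0: [56105/124416, 205/768, 35101/124416]
  1: [112453/248832, 817/3072, 35101/124416]
  2: [109085/248832, 205/768, 73327/248832]

(P^5)[0 -> 1] = 205/768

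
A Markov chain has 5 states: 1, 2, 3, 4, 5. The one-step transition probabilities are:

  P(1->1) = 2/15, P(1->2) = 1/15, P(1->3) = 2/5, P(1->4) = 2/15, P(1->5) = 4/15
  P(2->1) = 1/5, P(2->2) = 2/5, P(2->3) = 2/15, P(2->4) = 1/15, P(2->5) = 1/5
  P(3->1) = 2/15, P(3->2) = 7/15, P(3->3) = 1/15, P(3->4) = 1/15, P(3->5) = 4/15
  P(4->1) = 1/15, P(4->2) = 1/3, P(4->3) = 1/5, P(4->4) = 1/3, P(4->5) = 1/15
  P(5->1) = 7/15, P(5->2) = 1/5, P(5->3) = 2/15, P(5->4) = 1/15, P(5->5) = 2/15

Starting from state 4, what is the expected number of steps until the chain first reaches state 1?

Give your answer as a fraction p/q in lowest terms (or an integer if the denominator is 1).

Answer: 13005/2411

Derivation:
Let h_i = expected steps to first reach 1 from state i.
Boundary: h_1 = 0.
First-step equations for the other states:
  h_2 = 1 + 1/5*h_1 + 2/5*h_2 + 2/15*h_3 + 1/15*h_4 + 1/5*h_5
  h_3 = 1 + 2/15*h_1 + 7/15*h_2 + 1/15*h_3 + 1/15*h_4 + 4/15*h_5
  h_4 = 1 + 1/15*h_1 + 1/3*h_2 + 1/5*h_3 + 1/3*h_4 + 1/15*h_5
  h_5 = 1 + 7/15*h_1 + 1/5*h_2 + 2/15*h_3 + 1/15*h_4 + 2/15*h_5

Substituting h_1 = 0 and rearranging gives the linear system (I - Q) h = 1:
  [3/5, -2/15, -1/15, -1/5] . (h_2, h_3, h_4, h_5) = 1
  [-7/15, 14/15, -1/15, -4/15] . (h_2, h_3, h_4, h_5) = 1
  [-1/3, -1/5, 2/3, -1/15] . (h_2, h_3, h_4, h_5) = 1
  [-1/5, -2/15, -1/15, 13/15] . (h_2, h_3, h_4, h_5) = 1

Solving yields:
  h_2 = 10560/2411
  h_3 = 11055/2411
  h_4 = 13005/2411
  h_5 = 7920/2411

Starting state is 4, so the expected hitting time is h_4 = 13005/2411.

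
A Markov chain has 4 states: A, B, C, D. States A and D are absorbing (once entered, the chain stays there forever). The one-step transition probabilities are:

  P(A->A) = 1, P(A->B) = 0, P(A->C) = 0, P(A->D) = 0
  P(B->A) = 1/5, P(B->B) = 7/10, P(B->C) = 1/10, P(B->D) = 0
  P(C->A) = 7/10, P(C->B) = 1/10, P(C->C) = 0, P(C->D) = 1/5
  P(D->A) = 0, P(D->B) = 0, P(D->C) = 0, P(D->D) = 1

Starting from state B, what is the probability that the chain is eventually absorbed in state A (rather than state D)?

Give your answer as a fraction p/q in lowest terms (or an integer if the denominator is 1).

Let a_i = P(absorbed in A | start in state i).
Boundary conditions: a_A = 1, a_D = 0.
For each transient state i, a_i = sum_j P(i->j) * a_j:
  a_B = 1/5*a_A + 7/10*a_B + 1/10*a_C + 0*a_D
  a_C = 7/10*a_A + 1/10*a_B + 0*a_C + 1/5*a_D

Substituting a_A = 1 and a_D = 0, rearrange to (I - Q) a = r where r[i] = P(i -> A):
  [3/10, -1/10] . (a_B, a_C) = 1/5
  [-1/10, 1] . (a_B, a_C) = 7/10

Solving yields:
  a_B = 27/29
  a_C = 23/29

Starting state is B, so the absorption probability is a_B = 27/29.

Answer: 27/29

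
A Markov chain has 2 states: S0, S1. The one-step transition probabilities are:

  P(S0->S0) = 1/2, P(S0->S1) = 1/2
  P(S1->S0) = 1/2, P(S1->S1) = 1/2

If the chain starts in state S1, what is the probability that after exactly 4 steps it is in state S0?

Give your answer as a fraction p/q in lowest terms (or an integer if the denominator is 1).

Computing P^4 by repeated multiplication:
P^1 =
  S0: [1/2, 1/2]
  S1: [1/2, 1/2]
P^2 =
  S0: [1/2, 1/2]
  S1: [1/2, 1/2]
P^3 =
  S0: [1/2, 1/2]
  S1: [1/2, 1/2]
P^4 =
  S0: [1/2, 1/2]
  S1: [1/2, 1/2]

(P^4)[S1 -> S0] = 1/2

Answer: 1/2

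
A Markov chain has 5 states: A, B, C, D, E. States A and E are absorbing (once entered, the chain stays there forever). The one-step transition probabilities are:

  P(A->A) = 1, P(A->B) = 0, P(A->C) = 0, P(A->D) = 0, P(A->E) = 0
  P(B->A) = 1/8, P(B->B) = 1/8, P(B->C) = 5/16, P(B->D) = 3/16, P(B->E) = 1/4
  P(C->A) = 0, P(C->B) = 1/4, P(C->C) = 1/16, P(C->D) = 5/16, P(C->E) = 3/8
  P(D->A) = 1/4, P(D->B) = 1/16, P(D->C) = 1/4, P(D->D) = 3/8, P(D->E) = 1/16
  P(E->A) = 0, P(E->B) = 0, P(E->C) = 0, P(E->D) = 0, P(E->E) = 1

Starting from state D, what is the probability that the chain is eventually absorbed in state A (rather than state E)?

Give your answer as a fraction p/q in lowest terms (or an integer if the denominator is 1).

Let a_i = P(absorbed in A | start in state i).
Boundary conditions: a_A = 1, a_E = 0.
For each transient state i, a_i = sum_j P(i->j) * a_j:
  a_B = 1/8*a_A + 1/8*a_B + 5/16*a_C + 3/16*a_D + 1/4*a_E
  a_C = 0*a_A + 1/4*a_B + 1/16*a_C + 5/16*a_D + 3/8*a_E
  a_D = 1/4*a_A + 1/16*a_B + 1/4*a_C + 3/8*a_D + 1/16*a_E

Substituting a_A = 1 and a_E = 0, rearrange to (I - Q) a = r where r[i] = P(i -> A):
  [7/8, -5/16, -3/16] . (a_B, a_C, a_D) = 1/8
  [-1/4, 15/16, -5/16] . (a_B, a_C, a_D) = 0
  [-1/16, -1/4, 5/8] . (a_B, a_C, a_D) = 1/4

Solving yields:
  a_B = 270/751
  a_C = 209/751
  a_D = 411/751

Starting state is D, so the absorption probability is a_D = 411/751.

Answer: 411/751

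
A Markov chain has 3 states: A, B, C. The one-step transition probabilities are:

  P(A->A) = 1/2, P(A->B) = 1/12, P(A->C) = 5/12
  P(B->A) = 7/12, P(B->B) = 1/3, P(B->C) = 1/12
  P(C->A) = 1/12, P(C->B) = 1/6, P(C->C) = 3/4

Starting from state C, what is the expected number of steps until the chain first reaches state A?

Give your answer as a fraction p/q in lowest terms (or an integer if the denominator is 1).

Answer: 60/11

Derivation:
Let h_i = expected steps to first reach A from state i.
Boundary: h_A = 0.
First-step equations for the other states:
  h_B = 1 + 7/12*h_A + 1/3*h_B + 1/12*h_C
  h_C = 1 + 1/12*h_A + 1/6*h_B + 3/4*h_C

Substituting h_A = 0 and rearranging gives the linear system (I - Q) h = 1:
  [2/3, -1/12] . (h_B, h_C) = 1
  [-1/6, 1/4] . (h_B, h_C) = 1

Solving yields:
  h_B = 24/11
  h_C = 60/11

Starting state is C, so the expected hitting time is h_C = 60/11.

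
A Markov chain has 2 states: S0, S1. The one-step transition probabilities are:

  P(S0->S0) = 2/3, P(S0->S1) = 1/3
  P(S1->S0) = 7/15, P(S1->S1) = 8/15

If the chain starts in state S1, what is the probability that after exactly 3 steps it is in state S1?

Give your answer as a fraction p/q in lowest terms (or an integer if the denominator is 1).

Computing P^3 by repeated multiplication:
P^1 =
  S0: [2/3, 1/3]
  S1: [7/15, 8/15]
P^2 =
  S0: [3/5, 2/5]
  S1: [14/25, 11/25]
P^3 =
  S0: [44/75, 31/75]
  S1: [217/375, 158/375]

(P^3)[S1 -> S1] = 158/375

Answer: 158/375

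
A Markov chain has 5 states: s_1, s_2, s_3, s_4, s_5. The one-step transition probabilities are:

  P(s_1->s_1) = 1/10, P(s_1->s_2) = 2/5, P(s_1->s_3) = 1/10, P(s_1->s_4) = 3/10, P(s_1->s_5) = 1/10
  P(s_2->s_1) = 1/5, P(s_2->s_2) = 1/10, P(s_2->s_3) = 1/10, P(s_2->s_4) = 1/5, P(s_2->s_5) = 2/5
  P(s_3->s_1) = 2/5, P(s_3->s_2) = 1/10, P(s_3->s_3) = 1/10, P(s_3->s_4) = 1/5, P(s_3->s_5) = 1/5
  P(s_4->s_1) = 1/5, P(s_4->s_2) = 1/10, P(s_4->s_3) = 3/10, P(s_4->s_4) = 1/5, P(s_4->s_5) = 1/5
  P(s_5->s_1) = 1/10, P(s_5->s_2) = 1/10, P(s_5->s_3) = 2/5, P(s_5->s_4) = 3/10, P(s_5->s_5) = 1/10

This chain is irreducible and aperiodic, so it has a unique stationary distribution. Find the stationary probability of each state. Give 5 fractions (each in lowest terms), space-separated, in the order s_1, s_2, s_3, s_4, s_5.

Answer: 759/3763 604/3763 774/3763 17/71 725/3763

Derivation:
The stationary distribution satisfies pi = pi * P, i.e.:
  pi_s_1 = 1/10*pi_s_1 + 1/5*pi_s_2 + 2/5*pi_s_3 + 1/5*pi_s_4 + 1/10*pi_s_5
  pi_s_2 = 2/5*pi_s_1 + 1/10*pi_s_2 + 1/10*pi_s_3 + 1/10*pi_s_4 + 1/10*pi_s_5
  pi_s_3 = 1/10*pi_s_1 + 1/10*pi_s_2 + 1/10*pi_s_3 + 3/10*pi_s_4 + 2/5*pi_s_5
  pi_s_4 = 3/10*pi_s_1 + 1/5*pi_s_2 + 1/5*pi_s_3 + 1/5*pi_s_4 + 3/10*pi_s_5
  pi_s_5 = 1/10*pi_s_1 + 2/5*pi_s_2 + 1/5*pi_s_3 + 1/5*pi_s_4 + 1/10*pi_s_5
with normalization: pi_s_1 + pi_s_2 + pi_s_3 + pi_s_4 + pi_s_5 = 1.

Using the first 4 balance equations plus normalization, the linear system A*pi = b is:
  [-9/10, 1/5, 2/5, 1/5, 1/10] . pi = 0
  [2/5, -9/10, 1/10, 1/10, 1/10] . pi = 0
  [1/10, 1/10, -9/10, 3/10, 2/5] . pi = 0
  [3/10, 1/5, 1/5, -4/5, 3/10] . pi = 0
  [1, 1, 1, 1, 1] . pi = 1

Solving yields:
  pi_s_1 = 759/3763
  pi_s_2 = 604/3763
  pi_s_3 = 774/3763
  pi_s_4 = 17/71
  pi_s_5 = 725/3763

Verification (pi * P):
  759/3763*1/10 + 604/3763*1/5 + 774/3763*2/5 + 17/71*1/5 + 725/3763*1/10 = 759/3763 = pi_s_1  (ok)
  759/3763*2/5 + 604/3763*1/10 + 774/3763*1/10 + 17/71*1/10 + 725/3763*1/10 = 604/3763 = pi_s_2  (ok)
  759/3763*1/10 + 604/3763*1/10 + 774/3763*1/10 + 17/71*3/10 + 725/3763*2/5 = 774/3763 = pi_s_3  (ok)
  759/3763*3/10 + 604/3763*1/5 + 774/3763*1/5 + 17/71*1/5 + 725/3763*3/10 = 17/71 = pi_s_4  (ok)
  759/3763*1/10 + 604/3763*2/5 + 774/3763*1/5 + 17/71*1/5 + 725/3763*1/10 = 725/3763 = pi_s_5  (ok)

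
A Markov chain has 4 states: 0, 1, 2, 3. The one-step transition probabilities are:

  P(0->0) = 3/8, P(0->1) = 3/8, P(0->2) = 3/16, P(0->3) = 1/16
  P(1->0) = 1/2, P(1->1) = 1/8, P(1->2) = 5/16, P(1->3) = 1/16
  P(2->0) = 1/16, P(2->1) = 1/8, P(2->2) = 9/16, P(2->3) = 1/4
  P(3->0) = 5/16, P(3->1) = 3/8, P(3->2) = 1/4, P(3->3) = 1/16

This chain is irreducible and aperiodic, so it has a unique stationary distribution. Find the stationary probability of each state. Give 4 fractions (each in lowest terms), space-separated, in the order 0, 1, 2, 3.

Answer: 463/1634 373/1634 293/817 106/817

Derivation:
The stationary distribution satisfies pi = pi * P, i.e.:
  pi_0 = 3/8*pi_0 + 1/2*pi_1 + 1/16*pi_2 + 5/16*pi_3
  pi_1 = 3/8*pi_0 + 1/8*pi_1 + 1/8*pi_2 + 3/8*pi_3
  pi_2 = 3/16*pi_0 + 5/16*pi_1 + 9/16*pi_2 + 1/4*pi_3
  pi_3 = 1/16*pi_0 + 1/16*pi_1 + 1/4*pi_2 + 1/16*pi_3
with normalization: pi_0 + pi_1 + pi_2 + pi_3 = 1.

Using the first 3 balance equations plus normalization, the linear system A*pi = b is:
  [-5/8, 1/2, 1/16, 5/16] . pi = 0
  [3/8, -7/8, 1/8, 3/8] . pi = 0
  [3/16, 5/16, -7/16, 1/4] . pi = 0
  [1, 1, 1, 1] . pi = 1

Solving yields:
  pi_0 = 463/1634
  pi_1 = 373/1634
  pi_2 = 293/817
  pi_3 = 106/817

Verification (pi * P):
  463/1634*3/8 + 373/1634*1/2 + 293/817*1/16 + 106/817*5/16 = 463/1634 = pi_0  (ok)
  463/1634*3/8 + 373/1634*1/8 + 293/817*1/8 + 106/817*3/8 = 373/1634 = pi_1  (ok)
  463/1634*3/16 + 373/1634*5/16 + 293/817*9/16 + 106/817*1/4 = 293/817 = pi_2  (ok)
  463/1634*1/16 + 373/1634*1/16 + 293/817*1/4 + 106/817*1/16 = 106/817 = pi_3  (ok)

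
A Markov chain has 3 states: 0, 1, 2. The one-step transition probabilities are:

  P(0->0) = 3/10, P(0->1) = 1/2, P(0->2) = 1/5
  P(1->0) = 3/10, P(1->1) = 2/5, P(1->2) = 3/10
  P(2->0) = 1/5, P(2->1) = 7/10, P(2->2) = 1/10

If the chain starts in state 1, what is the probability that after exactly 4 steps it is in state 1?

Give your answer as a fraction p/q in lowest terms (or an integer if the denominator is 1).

Answer: 1243/2500

Derivation:
Computing P^4 by repeated multiplication:
P^1 =
  0: [3/10, 1/2, 1/5]
  1: [3/10, 2/5, 3/10]
  2: [1/5, 7/10, 1/10]
P^2 =
  0: [7/25, 49/100, 23/100]
  1: [27/100, 13/25, 21/100]
  2: [29/100, 9/20, 13/50]
P^3 =
  0: [277/1000, 497/1000, 113/500]
  1: [279/1000, 49/100, 231/1000]
  2: [137/500, 507/1000, 219/1000]
P^4 =
  0: [1387/5000, 991/2000, 2271/10000]
  1: [2769/10000, 1243/2500, 2259/10000]
  2: [2781/10000, 4931/10000, 143/625]

(P^4)[1 -> 1] = 1243/2500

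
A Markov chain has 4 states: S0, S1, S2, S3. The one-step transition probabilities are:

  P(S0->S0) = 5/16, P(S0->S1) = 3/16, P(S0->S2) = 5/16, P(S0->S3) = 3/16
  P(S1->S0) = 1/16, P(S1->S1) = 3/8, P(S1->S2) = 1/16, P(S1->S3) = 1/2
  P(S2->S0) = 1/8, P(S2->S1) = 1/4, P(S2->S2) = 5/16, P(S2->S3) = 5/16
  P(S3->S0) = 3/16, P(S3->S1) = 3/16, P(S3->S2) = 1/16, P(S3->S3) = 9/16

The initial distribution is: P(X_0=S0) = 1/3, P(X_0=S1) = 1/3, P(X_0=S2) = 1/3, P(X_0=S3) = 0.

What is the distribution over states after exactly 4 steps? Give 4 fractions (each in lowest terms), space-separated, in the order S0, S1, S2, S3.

Propagating the distribution step by step (d_{t+1} = d_t * P):
d_0 = (S0=1/3, S1=1/3, S2=1/3, S3=0)
  d_1[S0] = 1/3*5/16 + 1/3*1/16 + 1/3*1/8 + 0*3/16 = 1/6
  d_1[S1] = 1/3*3/16 + 1/3*3/8 + 1/3*1/4 + 0*3/16 = 13/48
  d_1[S2] = 1/3*5/16 + 1/3*1/16 + 1/3*5/16 + 0*1/16 = 11/48
  d_1[S3] = 1/3*3/16 + 1/3*1/2 + 1/3*5/16 + 0*9/16 = 1/3
d_1 = (S0=1/6, S1=13/48, S2=11/48, S3=1/3)
  d_2[S0] = 1/6*5/16 + 13/48*1/16 + 11/48*1/8 + 1/3*3/16 = 41/256
  d_2[S1] = 1/6*3/16 + 13/48*3/8 + 11/48*1/4 + 1/3*3/16 = 97/384
  d_2[S2] = 1/6*5/16 + 13/48*1/16 + 11/48*5/16 + 1/3*1/16 = 31/192
  d_2[S3] = 1/6*3/16 + 13/48*1/2 + 11/48*5/16 + 1/3*9/16 = 109/256
d_2 = (S0=41/256, S1=97/384, S2=31/192, S3=109/256)
  d_3[S0] = 41/256*5/16 + 97/384*1/16 + 31/192*1/8 + 109/256*3/16 = 1019/6144
  d_3[S1] = 41/256*3/16 + 97/384*3/8 + 31/192*1/4 + 109/256*3/16 = 1505/6144
  d_3[S2] = 41/256*5/16 + 97/384*1/16 + 31/192*5/16 + 109/256*1/16 = 439/3072
  d_3[S3] = 41/256*3/16 + 97/384*1/2 + 31/192*5/16 + 109/256*9/16 = 457/1024
d_3 = (S0=1019/6144, S1=1505/6144, S2=439/3072, S3=457/1024)
  d_4[S0] = 1019/6144*5/16 + 1505/6144*1/16 + 439/3072*1/8 + 457/1024*3/16 = 8291/49152
  d_4[S1] = 1019/6144*3/16 + 1505/6144*3/8 + 439/3072*1/4 + 457/1024*3/16 = 23825/98304
  d_4[S2] = 1019/6144*5/16 + 1505/6144*1/16 + 439/3072*5/16 + 457/1024*1/16 = 3433/24576
  d_4[S3] = 1019/6144*3/16 + 1505/6144*1/2 + 439/3072*5/16 + 457/1024*9/16 = 44165/98304
d_4 = (S0=8291/49152, S1=23825/98304, S2=3433/24576, S3=44165/98304)

Answer: 8291/49152 23825/98304 3433/24576 44165/98304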